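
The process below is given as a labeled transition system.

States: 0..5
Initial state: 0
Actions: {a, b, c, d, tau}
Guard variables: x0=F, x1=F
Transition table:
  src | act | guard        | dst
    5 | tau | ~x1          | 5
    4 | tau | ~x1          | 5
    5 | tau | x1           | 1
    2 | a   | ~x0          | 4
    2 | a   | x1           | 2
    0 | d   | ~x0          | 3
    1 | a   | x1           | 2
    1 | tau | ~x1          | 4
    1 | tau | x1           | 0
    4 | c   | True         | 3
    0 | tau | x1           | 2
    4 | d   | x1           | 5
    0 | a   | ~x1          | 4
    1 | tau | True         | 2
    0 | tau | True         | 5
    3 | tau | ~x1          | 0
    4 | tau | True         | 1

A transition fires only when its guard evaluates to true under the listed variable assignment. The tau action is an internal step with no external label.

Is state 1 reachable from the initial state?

Answer: REACHABLE

Trace:
11 transition(s) survive guard evaluation.
L0 = {0}
L1 = {3,4,5}  cumulative {0,3,4,5}
L2 = {1}  cumulative {0,1,3,4,5}
L3 = {2}  cumulative {0,1,2,3,4,5}
Reach set: {0,1,2,3,4,5}
witness 1: a·tau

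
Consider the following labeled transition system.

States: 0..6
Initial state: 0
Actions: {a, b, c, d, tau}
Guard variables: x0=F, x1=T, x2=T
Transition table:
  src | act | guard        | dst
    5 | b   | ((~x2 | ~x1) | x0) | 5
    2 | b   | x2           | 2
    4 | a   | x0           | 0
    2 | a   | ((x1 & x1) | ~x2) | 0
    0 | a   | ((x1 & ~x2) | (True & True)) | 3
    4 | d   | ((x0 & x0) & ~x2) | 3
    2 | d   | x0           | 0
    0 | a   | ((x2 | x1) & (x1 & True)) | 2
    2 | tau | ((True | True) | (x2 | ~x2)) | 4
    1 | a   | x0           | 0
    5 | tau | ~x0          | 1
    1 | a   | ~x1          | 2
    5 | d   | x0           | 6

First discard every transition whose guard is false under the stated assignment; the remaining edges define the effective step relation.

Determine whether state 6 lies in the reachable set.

Guard filter leaves 6 enabled edge(s).
depth 0: {0}
depth 1: {2,3}  total {0,2,3}
depth 2: {4}  total {0,2,3,4}
Reachable = {0,2,3,4}

Answer: UNREACHABLE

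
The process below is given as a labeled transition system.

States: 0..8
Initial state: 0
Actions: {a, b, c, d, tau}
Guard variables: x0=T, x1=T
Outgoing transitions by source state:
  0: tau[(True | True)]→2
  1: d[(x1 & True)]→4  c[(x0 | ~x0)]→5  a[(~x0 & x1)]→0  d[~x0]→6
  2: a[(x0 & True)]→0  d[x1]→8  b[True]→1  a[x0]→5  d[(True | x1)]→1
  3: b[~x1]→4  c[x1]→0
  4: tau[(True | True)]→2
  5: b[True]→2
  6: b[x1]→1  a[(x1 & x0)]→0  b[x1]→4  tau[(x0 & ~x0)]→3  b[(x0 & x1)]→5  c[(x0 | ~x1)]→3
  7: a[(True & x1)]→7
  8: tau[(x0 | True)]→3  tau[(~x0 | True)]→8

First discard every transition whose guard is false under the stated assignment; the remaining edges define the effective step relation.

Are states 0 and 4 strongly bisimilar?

Answer: BISIMILAR

Analysis:
Bisimulation quotient by refinement:
  P[0] = {{0,1,2,3,4,5,6,7,8}}
  P[1] = {{0,4,8},{1},{2},{3},{5},{6},{7}}
  P[2] = {{0,4},{1},{2},{3},{5},{6},{7},{8}}
Fixed point at round 3; 8 class(es).
0∈{0,4}, 4∈{0,4}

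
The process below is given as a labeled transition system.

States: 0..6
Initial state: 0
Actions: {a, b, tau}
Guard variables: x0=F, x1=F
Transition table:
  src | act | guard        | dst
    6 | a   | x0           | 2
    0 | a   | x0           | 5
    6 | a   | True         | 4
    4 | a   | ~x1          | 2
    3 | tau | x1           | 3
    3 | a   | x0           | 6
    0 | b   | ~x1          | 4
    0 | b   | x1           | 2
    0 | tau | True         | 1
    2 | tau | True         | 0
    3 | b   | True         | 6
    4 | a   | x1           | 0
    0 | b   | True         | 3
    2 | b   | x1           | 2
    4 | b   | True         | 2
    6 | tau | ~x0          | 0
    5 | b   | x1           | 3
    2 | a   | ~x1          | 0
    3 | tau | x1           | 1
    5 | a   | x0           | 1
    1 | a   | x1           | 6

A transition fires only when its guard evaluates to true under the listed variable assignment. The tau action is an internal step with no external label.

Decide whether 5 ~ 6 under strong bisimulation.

Bisimulation quotient by refinement:
  round 0: {{0,1,2,3,4,5,6}}
  round 1: {{0},{1,5},{2,6},{3},{4}}
  round 2: {{0},{1,5},{2},{3},{4},{6}}
stable after 3 split(s): 6 block(s)
class of 5: {1,5}; class of 6: {6}

Answer: NOT BISIMILAR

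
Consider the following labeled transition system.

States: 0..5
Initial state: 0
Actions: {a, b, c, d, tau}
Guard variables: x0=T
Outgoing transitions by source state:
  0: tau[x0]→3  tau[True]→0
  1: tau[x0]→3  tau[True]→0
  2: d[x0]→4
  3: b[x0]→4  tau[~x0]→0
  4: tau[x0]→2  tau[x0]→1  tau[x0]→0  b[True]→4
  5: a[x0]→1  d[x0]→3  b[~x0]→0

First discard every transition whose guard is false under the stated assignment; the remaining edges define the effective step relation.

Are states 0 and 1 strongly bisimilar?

Compute ~ classes (split until stable):
  round 0: {{0,1,2,3,4,5}}
  round 1: {{0,1},{2},{3},{4},{5}}
stable after 2 split(s): 5 block(s)
[0]={0,1}  [1]={0,1}

Answer: BISIMILAR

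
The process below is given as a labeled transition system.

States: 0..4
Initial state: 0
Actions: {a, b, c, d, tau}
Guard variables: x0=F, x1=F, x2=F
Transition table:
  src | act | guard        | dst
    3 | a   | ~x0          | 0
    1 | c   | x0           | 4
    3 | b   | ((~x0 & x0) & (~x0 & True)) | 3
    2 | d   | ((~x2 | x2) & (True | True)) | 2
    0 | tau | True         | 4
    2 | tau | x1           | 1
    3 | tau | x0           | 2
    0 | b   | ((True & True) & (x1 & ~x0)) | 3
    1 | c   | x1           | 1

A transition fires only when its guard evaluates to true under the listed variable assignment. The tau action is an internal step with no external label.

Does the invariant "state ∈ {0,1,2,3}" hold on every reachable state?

Answer: INVARIANT VIOLATED at state 4

Working:
Safe = {0,1,2,3}
R = {0,4}
  0: safe
  4: outside
reach 4 via tau — violates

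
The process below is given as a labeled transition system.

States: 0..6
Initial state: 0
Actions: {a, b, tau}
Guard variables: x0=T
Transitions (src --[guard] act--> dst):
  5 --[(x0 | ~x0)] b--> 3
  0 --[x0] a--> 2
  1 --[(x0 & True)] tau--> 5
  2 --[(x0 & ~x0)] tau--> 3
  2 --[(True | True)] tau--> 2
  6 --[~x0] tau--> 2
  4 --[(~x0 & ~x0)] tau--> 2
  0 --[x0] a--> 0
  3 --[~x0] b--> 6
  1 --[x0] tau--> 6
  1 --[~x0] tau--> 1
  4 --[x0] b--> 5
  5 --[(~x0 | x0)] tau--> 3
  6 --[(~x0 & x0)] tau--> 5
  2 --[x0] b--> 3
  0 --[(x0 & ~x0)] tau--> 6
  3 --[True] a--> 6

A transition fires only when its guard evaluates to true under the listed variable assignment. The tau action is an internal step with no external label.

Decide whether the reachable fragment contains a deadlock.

Answer: DEADLOCK at state 6

Trace:
R = {0,2,3,6}
  0: a→0  a→2  [2 out]
  2: b→3  tau→2  [2 out]
  3: a→6  [1 out]
  6: ∅  [deadlock]
witness 6: a·b·a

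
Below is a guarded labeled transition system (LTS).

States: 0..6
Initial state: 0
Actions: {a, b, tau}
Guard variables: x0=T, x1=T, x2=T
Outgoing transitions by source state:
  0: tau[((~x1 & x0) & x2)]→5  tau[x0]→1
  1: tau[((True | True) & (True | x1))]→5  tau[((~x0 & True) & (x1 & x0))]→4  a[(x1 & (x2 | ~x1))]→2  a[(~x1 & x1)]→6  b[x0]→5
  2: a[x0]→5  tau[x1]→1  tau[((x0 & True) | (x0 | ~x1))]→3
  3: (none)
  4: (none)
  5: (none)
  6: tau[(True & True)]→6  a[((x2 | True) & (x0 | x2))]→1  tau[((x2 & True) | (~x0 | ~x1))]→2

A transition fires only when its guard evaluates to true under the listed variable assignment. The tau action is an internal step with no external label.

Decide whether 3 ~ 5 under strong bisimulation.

Answer: BISIMILAR

Working:
Compute ~ classes (split until stable):
  P[0] = {{0,1,2,3,4,5,6}}
  P[1] = {{0},{1},{2,6},{3,4,5}}
  P[2] = {{0},{1},{2},{3,4,5},{6}}
Fixed point at round 3; 5 class(es).
class of 3: {3,4,5}; class of 5: {3,4,5}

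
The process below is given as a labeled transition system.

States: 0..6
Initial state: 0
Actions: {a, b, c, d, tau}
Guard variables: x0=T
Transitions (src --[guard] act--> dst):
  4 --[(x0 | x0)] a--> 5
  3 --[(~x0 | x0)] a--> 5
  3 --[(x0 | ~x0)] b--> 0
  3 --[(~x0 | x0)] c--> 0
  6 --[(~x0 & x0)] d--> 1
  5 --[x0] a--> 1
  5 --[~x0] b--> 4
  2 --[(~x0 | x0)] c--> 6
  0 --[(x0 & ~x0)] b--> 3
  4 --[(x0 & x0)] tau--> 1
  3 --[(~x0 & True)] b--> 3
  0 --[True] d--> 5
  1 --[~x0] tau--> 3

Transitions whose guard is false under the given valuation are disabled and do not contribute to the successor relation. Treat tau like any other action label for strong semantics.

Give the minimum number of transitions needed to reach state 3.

Answer: UNREACHABLE

Working:
BFS to 3:
  Layer 0: {0}
  Layer 1: {5}
  Layer 2: {1}
3 never appears.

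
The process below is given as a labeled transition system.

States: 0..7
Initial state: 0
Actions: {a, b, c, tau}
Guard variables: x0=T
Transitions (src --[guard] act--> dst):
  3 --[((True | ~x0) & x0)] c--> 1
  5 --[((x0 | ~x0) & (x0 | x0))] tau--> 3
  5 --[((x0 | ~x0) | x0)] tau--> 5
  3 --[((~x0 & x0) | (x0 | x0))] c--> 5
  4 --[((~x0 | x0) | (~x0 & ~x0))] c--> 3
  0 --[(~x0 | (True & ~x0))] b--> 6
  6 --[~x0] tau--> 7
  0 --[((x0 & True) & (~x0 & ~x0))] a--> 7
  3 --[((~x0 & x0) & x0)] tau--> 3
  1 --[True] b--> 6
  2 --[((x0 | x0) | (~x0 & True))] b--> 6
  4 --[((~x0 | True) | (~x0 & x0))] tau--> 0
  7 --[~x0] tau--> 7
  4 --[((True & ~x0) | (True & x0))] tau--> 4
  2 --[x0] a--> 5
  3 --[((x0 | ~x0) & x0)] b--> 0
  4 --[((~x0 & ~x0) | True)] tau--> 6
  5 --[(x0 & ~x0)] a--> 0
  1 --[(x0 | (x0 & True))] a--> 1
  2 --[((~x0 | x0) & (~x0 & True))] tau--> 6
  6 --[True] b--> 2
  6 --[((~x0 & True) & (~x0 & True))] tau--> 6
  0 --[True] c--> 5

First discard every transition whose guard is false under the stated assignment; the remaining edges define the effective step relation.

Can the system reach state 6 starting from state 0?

Answer: REACHABLE

Working:
15 transition(s) survive guard evaluation.
L0 = {0}
L1 = {5}  now seen {0,5}
L2 = {3}  now seen {0,3,5}
L3 = {1}  now seen {0,1,3,5}
L4 = {6}  now seen {0,1,3,5,6}
L5 = {2}  now seen {0,1,2,3,5,6}
R = {0,1,2,3,5,6}
Path to 6: c·tau·c·b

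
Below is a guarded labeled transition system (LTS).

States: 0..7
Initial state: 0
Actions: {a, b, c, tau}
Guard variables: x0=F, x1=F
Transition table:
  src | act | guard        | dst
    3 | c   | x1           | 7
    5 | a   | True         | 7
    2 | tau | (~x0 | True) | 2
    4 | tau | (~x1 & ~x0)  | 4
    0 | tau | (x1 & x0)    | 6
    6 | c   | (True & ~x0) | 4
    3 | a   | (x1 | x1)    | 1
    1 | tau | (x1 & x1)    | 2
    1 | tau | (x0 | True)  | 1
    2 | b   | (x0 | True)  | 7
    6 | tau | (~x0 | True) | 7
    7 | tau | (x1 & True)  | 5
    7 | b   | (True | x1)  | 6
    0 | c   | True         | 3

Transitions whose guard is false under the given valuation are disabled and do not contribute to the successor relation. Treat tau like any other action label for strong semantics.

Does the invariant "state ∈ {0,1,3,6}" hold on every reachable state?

Inv-set: {0,1,3,6}
R = {0,3}
  0: safe
  3: safe

Answer: INVARIANT HOLDS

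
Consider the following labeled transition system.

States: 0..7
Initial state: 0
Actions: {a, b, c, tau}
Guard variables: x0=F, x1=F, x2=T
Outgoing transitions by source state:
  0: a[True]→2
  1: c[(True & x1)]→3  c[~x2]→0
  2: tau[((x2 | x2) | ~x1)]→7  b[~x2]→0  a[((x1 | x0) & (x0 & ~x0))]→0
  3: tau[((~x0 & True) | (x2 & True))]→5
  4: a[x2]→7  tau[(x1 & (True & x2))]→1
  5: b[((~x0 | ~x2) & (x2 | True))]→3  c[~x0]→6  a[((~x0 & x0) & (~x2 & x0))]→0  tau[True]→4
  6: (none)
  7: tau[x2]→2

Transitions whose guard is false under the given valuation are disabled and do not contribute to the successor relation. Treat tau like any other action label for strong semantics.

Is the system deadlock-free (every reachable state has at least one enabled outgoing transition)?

R = {0,2,7}
  0: a→2  [deg 1]
  2: tau→7  [deg 1]
  7: tau→2  [deg 1]

Answer: DEADLOCK-FREE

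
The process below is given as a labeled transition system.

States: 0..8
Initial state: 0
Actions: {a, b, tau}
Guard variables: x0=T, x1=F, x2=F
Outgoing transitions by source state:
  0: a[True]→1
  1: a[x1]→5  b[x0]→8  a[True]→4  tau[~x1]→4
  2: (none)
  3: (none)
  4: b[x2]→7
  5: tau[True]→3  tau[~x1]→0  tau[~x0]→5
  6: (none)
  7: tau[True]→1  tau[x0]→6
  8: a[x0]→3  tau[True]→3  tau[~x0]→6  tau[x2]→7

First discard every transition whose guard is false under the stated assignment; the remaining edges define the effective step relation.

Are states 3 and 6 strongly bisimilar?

Answer: BISIMILAR

Analysis:
Refine partition for ~:
  π0 = {{0,1,2,3,4,5,6,7,8}}
  π1 = {{0},{1},{2,3,4,6},{5,7},{8}}
  π2 = {{0},{1},{2,3,4,6},{5},{7},{8}}
6 equivalence class(es) (converged in 3)
[3]={2,3,4,6}  [6]={2,3,4,6}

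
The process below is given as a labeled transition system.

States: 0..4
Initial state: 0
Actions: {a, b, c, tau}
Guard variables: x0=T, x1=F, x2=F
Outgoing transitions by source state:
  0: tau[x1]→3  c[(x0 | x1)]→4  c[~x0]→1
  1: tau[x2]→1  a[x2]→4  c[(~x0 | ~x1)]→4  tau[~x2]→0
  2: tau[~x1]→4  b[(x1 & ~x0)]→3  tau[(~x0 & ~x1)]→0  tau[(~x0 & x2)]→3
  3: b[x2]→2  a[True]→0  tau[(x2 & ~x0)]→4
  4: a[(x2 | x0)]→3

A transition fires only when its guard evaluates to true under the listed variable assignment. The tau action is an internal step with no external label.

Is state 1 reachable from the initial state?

After dropping false guards: 6 live edges.
L0 = {0}
L1 = {4}  total {0,4}
L2 = {3}  total {0,3,4}
R = {0,3,4}

Answer: UNREACHABLE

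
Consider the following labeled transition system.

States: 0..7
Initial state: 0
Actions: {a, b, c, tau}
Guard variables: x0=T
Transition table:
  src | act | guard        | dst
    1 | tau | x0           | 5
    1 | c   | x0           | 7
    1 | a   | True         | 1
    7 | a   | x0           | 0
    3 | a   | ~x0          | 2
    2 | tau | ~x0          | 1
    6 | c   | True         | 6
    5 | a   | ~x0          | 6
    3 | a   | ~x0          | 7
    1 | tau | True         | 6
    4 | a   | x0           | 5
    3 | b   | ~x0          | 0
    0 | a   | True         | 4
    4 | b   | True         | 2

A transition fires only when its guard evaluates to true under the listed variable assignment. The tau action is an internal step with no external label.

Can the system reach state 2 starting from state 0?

Answer: REACHABLE

Working:
After dropping false guards: 9 live edges.
Layer 0: {0}
Layer 1: {4}  cumulative {0,4}
Layer 2: {2,5}  cumulative {0,2,4,5}
Reach set: {0,2,4,5}
Path to 2: a·b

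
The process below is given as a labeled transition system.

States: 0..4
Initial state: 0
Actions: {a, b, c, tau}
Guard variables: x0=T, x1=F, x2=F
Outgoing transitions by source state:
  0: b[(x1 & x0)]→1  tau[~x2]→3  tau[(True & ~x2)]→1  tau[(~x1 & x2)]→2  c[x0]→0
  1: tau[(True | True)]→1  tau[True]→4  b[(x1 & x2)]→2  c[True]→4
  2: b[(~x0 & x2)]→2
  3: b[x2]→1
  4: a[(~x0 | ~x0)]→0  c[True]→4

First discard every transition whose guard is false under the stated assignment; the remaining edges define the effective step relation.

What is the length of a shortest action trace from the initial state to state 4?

BFS to 4:
  Layer 0: {0}
  Layer 1: {1,3}
  Layer 2: {4}
4 enters at depth 2; path tau·c

Answer: 2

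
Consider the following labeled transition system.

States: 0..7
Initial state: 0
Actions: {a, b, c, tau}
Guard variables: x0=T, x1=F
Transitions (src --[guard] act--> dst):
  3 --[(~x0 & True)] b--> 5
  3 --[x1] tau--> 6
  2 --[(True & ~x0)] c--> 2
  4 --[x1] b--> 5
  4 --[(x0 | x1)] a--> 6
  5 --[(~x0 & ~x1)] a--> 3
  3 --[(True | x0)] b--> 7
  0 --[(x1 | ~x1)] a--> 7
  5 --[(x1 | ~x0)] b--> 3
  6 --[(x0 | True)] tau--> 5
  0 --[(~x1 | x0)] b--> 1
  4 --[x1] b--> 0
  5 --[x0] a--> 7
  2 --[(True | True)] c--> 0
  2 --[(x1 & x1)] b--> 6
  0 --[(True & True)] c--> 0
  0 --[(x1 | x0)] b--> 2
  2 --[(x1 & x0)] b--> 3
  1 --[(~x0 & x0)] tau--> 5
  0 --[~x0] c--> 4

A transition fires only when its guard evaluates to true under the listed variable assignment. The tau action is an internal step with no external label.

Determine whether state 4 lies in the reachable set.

Answer: UNREACHABLE

Analysis:
Guard filter leaves 9 enabled edge(s).
depth 0: {0}
depth 1: {1,2,7}  total {0,1,2,7}
Reach set: {0,1,2,7}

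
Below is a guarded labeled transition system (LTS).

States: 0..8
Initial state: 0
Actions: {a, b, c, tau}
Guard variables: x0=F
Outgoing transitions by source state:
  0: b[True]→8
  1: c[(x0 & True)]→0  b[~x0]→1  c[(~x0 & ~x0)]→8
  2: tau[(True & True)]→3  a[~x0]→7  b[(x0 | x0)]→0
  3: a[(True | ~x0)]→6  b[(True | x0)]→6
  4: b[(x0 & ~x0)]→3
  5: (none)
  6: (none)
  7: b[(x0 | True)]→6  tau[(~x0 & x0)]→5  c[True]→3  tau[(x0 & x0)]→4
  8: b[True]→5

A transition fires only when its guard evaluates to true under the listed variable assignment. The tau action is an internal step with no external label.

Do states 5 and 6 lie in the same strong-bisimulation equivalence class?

Answer: BISIMILAR

Trace:
Refine partition for ~:
  π0 = {{0,1,2,3,4,5,6,7,8}}
  π1 = {{0,8},{1,7},{2},{3},{4,5,6}}
  π2 = {{0},{1},{2},{3},{4,5,6},{7},{8}}
stable after 3 split(s): 7 block(s)
5∈{4,5,6}, 6∈{4,5,6}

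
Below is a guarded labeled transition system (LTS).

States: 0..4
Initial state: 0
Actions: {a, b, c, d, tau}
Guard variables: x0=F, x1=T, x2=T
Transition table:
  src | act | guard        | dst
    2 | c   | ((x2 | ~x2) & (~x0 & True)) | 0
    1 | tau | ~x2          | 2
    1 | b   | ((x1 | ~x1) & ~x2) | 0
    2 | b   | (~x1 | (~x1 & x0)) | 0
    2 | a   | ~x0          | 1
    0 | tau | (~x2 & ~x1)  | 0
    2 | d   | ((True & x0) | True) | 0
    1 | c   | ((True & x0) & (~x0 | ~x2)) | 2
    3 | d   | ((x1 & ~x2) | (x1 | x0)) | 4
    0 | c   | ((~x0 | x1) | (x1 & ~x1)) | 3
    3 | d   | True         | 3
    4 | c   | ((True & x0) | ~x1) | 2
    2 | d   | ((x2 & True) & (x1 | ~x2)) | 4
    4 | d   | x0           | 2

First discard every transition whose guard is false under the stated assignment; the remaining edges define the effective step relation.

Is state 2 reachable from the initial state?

Answer: UNREACHABLE

Analysis:
After dropping false guards: 7 live edges.
Layer 0: {0}
Layer 1: {3}  cumulative {0,3}
Layer 2: {4}  cumulative {0,3,4}
Reachable = {0,3,4}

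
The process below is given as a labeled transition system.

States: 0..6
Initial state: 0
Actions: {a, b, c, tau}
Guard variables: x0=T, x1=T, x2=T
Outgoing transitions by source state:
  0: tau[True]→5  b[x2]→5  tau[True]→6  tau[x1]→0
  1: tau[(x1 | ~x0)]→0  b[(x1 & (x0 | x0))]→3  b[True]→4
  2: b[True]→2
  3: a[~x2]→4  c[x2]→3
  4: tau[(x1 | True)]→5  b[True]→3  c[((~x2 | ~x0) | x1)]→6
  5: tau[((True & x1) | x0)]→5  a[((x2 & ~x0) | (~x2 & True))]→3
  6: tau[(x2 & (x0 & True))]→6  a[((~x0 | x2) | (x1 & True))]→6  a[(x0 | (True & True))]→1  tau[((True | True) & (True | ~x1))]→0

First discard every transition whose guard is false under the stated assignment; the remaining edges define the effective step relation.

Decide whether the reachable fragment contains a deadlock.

Answer: DEADLOCK-FREE

Working:
Reach set: {0,1,3,4,5,6}
  0: b→5  tau→0  tau→5  tau→6  [4 exit(s)]
  1: b→3  b→4  tau→0  [3 exit(s)]
  3: c→3  [1 exit(s)]
  4: b→3  c→6  tau→5  [3 exit(s)]
  5: tau→5  [1 exit(s)]
  6: a→1  a→6  tau→0  tau→6  [4 exit(s)]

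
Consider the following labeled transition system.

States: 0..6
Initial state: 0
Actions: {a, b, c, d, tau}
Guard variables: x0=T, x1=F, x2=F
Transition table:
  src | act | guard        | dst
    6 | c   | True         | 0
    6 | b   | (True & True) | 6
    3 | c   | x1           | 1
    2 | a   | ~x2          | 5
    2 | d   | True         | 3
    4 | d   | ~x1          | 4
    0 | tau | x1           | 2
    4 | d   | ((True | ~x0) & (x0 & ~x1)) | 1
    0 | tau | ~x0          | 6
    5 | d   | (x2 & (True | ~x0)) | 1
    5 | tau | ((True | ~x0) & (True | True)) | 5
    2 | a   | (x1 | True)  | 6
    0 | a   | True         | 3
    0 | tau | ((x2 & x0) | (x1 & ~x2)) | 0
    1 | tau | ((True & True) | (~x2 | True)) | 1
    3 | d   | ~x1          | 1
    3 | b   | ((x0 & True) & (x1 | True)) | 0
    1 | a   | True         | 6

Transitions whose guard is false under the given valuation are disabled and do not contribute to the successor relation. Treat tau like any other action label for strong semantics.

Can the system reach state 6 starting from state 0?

Answer: REACHABLE

Working:
Guard filter leaves 13 enabled edge(s).
depth 0: {0}
depth 1: {3}  now seen {0,3}
depth 2: {1}  now seen {0,1,3}
depth 3: {6}  now seen {0,1,3,6}
Reach set: {0,1,3,6}
trace reaching 6: a·d·a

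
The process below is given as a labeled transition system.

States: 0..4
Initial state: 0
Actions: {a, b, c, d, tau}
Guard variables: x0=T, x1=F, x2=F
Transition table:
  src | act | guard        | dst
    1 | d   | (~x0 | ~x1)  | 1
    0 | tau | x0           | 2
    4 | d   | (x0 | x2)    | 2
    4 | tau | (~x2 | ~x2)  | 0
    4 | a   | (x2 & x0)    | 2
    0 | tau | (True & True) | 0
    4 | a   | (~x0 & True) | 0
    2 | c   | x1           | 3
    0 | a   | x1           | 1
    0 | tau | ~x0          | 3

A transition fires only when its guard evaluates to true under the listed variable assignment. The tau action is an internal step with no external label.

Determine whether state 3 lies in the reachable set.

Answer: UNREACHABLE

Analysis:
After dropping false guards: 5 live edges.
Layer 0: {0}
Layer 1: {2}  total {0,2}
R = {0,2}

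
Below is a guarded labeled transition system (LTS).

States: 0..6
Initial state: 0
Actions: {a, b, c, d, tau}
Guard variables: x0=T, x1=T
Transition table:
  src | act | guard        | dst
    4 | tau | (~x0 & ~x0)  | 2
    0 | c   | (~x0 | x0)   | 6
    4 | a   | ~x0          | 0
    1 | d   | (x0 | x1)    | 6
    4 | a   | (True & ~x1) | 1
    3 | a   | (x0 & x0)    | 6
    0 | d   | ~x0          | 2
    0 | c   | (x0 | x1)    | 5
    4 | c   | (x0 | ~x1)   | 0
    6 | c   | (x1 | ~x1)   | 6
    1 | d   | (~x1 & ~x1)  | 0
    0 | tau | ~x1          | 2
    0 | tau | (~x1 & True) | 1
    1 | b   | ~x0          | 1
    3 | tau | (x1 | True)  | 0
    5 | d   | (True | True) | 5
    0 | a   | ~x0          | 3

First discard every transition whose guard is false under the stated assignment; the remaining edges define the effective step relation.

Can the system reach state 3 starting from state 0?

Answer: UNREACHABLE

Trace:
Guard filter leaves 8 enabled edge(s).
L0 = {0}
L1 = {5,6}  total {0,5,6}
R = {0,5,6}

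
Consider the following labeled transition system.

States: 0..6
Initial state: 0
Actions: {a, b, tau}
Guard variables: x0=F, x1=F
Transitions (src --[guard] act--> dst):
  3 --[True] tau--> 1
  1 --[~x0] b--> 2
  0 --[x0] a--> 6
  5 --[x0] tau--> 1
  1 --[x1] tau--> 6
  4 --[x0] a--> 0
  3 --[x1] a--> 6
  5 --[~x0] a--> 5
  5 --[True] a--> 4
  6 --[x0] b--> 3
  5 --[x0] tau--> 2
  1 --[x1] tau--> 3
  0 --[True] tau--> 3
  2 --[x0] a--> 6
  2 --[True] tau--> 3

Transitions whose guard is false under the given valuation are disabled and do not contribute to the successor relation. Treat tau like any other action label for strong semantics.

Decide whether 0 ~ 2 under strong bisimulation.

Bisimulation quotient by refinement:
  P[0] = {{0,1,2,3,4,5,6}}
  P[1] = {{0,2,3},{1},{4,6},{5}}
  P[2] = {{0,2},{1},{3},{4,6},{5}}
stable after 3 split(s): 5 block(s)
[0]={0,2}  [2]={0,2}

Answer: BISIMILAR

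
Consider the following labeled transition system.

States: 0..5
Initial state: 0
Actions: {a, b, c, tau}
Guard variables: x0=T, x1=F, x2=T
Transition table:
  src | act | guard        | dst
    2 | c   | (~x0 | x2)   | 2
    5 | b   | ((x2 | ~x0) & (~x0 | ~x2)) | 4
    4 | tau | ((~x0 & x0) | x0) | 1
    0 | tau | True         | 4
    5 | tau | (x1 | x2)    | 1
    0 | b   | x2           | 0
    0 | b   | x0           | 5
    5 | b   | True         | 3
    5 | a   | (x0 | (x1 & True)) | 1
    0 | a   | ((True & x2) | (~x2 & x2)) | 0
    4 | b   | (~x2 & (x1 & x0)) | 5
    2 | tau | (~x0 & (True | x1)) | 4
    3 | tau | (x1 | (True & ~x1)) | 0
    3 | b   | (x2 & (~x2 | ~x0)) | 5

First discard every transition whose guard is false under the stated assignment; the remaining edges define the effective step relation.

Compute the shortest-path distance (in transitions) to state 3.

Answer: 2

Analysis:
BFS to 3:
  Layer 0: {0}
  Layer 1: {4,5}
  Layer 2: {1,3}
depth(3)=2, e.g. b·b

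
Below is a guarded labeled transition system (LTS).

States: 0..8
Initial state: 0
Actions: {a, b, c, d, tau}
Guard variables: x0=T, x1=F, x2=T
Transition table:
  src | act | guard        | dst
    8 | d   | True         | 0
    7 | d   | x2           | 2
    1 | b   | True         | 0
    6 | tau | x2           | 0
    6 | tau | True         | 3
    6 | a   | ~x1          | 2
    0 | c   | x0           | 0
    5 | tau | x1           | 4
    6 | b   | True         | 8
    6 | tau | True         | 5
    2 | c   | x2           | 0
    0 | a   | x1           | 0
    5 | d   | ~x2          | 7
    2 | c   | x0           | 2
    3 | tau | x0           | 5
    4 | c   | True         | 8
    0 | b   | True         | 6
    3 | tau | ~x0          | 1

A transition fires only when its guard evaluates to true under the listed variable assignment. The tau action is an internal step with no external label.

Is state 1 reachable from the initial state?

Answer: UNREACHABLE

Analysis:
After dropping false guards: 14 live edges.
L0 = {0}
L1 = {6}  total {0,6}
L2 = {2,3,5,8}  total {0,2,3,5,6,8}
Reachable = {0,2,3,5,6,8}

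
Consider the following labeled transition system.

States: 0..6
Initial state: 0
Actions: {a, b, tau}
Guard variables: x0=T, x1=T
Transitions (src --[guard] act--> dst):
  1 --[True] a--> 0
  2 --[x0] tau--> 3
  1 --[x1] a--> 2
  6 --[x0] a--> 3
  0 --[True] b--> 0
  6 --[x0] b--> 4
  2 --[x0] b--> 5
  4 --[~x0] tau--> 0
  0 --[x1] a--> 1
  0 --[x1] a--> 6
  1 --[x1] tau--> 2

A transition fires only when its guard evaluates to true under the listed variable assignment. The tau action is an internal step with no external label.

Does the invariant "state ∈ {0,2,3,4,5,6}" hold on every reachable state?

Allowed set {0,2,3,4,5,6}
R = {0,1,2,3,4,5,6}
  0: ok
  1: ✗ unsafe
  2: ok
  3: ok
  4: ok
  5: ok
  6: ok
counterexample path to 1: a

Answer: INVARIANT VIOLATED at state 1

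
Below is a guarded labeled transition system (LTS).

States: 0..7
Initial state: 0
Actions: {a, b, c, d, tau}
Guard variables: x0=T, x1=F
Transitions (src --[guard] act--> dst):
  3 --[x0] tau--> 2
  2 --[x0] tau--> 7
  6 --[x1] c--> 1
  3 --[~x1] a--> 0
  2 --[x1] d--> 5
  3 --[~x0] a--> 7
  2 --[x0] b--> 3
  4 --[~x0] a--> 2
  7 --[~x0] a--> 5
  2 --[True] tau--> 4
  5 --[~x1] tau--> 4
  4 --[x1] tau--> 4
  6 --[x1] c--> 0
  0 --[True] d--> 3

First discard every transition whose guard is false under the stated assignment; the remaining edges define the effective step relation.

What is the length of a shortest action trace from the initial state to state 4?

Layered search for 4:
  depth 0: {0}
  depth 1: {3}
  depth 2: {2}
  depth 3: {4,7}
first hit 4 at d=3 via d·tau·tau

Answer: 3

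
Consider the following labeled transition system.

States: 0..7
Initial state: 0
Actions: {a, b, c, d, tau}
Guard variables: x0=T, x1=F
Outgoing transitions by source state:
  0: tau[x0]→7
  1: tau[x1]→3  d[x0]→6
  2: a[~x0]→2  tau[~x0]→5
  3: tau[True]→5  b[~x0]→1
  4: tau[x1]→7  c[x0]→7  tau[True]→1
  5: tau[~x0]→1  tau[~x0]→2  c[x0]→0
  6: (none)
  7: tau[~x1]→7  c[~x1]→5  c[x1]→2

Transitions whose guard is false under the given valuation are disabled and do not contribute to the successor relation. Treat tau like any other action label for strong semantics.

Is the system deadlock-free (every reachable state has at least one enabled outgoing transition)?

Reachable = {0,5,7}
  0: tau→7  [1 exit(s)]
  5: c→0  [1 exit(s)]
  7: c→5  tau→7  [2 exit(s)]

Answer: DEADLOCK-FREE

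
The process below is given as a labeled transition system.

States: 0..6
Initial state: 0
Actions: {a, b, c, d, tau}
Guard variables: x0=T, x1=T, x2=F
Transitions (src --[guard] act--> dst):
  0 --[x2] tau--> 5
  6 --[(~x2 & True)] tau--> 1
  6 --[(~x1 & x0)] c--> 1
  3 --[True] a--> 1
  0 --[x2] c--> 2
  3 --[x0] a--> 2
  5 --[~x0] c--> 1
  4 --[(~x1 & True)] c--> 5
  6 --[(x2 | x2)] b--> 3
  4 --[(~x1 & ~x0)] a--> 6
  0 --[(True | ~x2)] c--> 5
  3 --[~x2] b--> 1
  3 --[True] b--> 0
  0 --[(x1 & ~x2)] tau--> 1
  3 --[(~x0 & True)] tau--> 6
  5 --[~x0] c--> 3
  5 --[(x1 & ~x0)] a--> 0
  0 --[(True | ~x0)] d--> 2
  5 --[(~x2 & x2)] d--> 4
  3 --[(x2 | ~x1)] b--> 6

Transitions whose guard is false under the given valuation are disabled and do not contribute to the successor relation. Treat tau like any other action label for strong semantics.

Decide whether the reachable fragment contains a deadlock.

Answer: DEADLOCK at state 1

Analysis:
R = {0,1,2,5}
  0: c→5  d→2  tau→1  [deg 3]
  1: ∅  [no exit]
  2: ∅  [no exit]
  5: ∅  [no exit]
trace reaching 1: tau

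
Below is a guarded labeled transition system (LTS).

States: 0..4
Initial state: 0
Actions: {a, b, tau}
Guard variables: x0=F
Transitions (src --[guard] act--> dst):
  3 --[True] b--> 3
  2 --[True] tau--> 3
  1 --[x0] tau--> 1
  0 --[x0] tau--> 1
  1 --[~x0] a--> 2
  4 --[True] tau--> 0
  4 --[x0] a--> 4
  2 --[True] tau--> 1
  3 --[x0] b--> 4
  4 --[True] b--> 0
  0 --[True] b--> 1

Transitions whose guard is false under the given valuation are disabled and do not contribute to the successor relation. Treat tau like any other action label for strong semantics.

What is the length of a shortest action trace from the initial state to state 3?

Answer: 3

Working:
Layered search for 3:
  L0 = {0}
  L1 = {1}
  L2 = {2}
  L3 = {3}
3 enters at depth 3; path b·a·tau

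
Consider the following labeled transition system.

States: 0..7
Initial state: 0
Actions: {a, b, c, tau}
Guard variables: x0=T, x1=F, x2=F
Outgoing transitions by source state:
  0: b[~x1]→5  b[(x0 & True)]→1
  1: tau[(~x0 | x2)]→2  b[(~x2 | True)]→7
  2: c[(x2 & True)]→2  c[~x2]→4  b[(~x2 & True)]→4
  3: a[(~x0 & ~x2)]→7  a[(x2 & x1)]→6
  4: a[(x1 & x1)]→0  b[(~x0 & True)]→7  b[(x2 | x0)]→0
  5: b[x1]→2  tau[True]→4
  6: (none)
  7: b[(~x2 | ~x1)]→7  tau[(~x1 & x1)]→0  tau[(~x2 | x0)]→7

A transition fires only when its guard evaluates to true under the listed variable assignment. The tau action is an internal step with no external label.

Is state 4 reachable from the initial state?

9 transition(s) survive guard evaluation.
depth 0: {0}
depth 1: {1,5}  total {0,1,5}
depth 2: {4,7}  total {0,1,4,5,7}
Reach set: {0,1,4,5,7}
witness 4: b·tau

Answer: REACHABLE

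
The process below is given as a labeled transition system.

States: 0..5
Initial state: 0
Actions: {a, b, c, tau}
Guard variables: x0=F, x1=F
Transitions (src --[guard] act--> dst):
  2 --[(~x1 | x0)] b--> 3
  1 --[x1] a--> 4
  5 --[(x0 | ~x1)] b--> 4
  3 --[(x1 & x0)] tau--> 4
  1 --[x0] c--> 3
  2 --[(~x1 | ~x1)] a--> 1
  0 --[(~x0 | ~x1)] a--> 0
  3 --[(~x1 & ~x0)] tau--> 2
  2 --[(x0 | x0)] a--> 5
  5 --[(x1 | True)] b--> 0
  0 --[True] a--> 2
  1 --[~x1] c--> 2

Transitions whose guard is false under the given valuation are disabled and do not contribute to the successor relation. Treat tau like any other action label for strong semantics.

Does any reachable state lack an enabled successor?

Answer: DEADLOCK-FREE

Trace:
Reachable = {0,1,2,3}
  0: a→0  a→2  [deg 2]
  1: c→2  [deg 1]
  2: a→1  b→3  [deg 2]
  3: tau→2  [deg 1]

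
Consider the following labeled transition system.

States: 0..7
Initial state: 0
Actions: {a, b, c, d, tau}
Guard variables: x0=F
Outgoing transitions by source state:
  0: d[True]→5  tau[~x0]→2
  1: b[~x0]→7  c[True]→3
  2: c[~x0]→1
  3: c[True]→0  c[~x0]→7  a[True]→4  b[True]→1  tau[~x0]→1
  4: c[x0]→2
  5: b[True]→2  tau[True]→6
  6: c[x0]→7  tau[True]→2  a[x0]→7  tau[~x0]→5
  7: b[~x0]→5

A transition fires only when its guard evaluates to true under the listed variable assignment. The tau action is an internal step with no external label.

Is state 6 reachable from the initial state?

Guard filter leaves 15 enabled edge(s).
depth 0: {0}
depth 1: {2,5}  cumulative {0,2,5}
depth 2: {1,6}  cumulative {0,1,2,5,6}
depth 3: {3,7}  cumulative {0,1,2,3,5,6,7}
depth 4: {4}  cumulative {0,1,2,3,4,5,6,7}
Reachable = {0,1,2,3,4,5,6,7}
trace reaching 6: d·tau

Answer: REACHABLE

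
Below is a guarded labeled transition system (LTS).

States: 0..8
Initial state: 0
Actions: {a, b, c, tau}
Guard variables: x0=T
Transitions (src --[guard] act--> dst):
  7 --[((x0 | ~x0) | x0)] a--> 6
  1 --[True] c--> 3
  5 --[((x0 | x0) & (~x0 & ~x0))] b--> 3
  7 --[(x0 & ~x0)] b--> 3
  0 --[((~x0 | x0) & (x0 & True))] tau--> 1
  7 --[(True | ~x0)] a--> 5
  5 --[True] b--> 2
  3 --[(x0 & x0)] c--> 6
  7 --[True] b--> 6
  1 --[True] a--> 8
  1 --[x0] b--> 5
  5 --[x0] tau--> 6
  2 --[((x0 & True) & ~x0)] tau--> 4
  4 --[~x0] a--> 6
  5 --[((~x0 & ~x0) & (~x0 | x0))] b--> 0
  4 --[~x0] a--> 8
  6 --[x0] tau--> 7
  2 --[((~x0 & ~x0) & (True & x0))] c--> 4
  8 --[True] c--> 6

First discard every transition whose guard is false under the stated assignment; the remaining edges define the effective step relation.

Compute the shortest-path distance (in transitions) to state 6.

Layered search for 6:
  L0 = {0}
  L1 = {1}
  L2 = {3,5,8}
  L3 = {2,6}
6 enters at depth 3; path tau·a·c

Answer: 3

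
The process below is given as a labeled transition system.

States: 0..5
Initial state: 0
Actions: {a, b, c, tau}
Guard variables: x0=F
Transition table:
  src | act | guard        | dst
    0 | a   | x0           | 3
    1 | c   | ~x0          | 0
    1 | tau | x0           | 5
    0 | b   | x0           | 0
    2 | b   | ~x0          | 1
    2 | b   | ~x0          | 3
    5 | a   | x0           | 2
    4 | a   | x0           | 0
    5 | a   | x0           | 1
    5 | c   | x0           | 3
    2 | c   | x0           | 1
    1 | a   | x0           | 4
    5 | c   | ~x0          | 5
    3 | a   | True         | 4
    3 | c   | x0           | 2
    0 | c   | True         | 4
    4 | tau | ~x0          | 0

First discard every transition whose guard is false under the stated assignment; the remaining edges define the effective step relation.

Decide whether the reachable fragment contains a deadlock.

Reach set: {0,4}
  0: c→4  [1 exit(s)]
  4: tau→0  [1 exit(s)]

Answer: DEADLOCK-FREE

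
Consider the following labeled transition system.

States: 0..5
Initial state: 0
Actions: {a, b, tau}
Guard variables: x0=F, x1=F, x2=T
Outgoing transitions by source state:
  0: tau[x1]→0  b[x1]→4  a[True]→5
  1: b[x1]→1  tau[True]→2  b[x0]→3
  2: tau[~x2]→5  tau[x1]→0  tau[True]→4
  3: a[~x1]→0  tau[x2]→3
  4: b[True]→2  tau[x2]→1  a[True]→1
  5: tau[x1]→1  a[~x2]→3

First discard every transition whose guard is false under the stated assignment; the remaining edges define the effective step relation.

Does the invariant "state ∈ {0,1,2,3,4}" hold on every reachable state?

Safe = {0,1,2,3,4}
Reachable = {0,5}
  0: ✓
  5: VIOLATES
reach 5 via a — violates

Answer: INVARIANT VIOLATED at state 5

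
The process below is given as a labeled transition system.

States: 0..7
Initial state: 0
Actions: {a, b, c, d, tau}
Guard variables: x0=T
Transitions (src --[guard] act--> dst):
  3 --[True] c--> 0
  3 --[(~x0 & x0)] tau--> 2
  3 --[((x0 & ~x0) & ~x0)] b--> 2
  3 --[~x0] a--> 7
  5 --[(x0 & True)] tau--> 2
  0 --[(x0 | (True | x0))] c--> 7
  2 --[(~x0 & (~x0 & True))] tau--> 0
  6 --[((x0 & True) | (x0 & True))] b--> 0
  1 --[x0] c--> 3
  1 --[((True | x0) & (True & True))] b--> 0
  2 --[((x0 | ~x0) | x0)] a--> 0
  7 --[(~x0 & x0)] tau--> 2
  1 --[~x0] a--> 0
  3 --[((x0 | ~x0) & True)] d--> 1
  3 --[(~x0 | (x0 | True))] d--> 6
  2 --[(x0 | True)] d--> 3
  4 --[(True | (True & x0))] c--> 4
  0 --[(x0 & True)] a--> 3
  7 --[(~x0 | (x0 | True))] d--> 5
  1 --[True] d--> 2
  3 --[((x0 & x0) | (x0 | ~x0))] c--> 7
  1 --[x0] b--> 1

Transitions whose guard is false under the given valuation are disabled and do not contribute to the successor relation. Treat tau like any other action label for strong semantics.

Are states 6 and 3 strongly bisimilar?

Bisimulation quotient by refinement:
  round 0: {{0,1,2,3,4,5,6,7}}
  round 1: {{0},{1},{2},{3},{4},{5},{6},{7}}
Fixed point at round 2; 8 class(es).
[6]={6}  [3]={3}

Answer: NOT BISIMILAR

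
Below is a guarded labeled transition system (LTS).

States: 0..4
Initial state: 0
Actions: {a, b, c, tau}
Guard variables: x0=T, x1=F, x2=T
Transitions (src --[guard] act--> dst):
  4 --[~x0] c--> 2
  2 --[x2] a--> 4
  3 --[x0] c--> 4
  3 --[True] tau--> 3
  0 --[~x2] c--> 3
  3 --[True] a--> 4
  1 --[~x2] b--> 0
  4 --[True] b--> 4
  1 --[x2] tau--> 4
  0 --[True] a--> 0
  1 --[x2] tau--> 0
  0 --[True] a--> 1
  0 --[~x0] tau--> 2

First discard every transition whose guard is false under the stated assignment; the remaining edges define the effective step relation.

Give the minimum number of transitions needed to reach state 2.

BFS to 2:
  L0 = {0}
  L1 = {1}
  L2 = {4}
2 never appears.

Answer: UNREACHABLE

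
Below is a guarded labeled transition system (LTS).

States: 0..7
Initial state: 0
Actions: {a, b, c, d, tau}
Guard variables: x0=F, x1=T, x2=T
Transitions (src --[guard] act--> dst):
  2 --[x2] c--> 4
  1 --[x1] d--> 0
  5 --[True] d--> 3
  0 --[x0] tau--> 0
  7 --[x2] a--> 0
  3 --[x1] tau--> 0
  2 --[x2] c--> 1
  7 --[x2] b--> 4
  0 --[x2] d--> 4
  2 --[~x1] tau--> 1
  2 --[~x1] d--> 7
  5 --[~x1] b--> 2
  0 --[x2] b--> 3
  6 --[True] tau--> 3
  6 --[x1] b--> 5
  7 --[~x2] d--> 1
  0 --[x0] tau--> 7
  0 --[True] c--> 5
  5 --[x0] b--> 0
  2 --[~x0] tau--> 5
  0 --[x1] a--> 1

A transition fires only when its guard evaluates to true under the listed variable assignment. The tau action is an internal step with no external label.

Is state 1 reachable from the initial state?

14 transition(s) survive guard evaluation.
L0 = {0}
L1 = {1,3,4,5}  cumulative {0,1,3,4,5}
Reachable = {0,1,3,4,5}
Path to 1: a

Answer: REACHABLE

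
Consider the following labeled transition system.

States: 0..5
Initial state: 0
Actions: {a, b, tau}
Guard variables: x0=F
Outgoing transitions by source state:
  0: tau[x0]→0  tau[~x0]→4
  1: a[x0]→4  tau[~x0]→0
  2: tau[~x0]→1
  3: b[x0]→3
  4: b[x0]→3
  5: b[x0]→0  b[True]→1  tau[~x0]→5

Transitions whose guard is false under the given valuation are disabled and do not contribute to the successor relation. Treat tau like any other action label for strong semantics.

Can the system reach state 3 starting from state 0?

Guard filter leaves 5 enabled edge(s).
depth 0: {0}
depth 1: {4}  total {0,4}
Reach set: {0,4}

Answer: UNREACHABLE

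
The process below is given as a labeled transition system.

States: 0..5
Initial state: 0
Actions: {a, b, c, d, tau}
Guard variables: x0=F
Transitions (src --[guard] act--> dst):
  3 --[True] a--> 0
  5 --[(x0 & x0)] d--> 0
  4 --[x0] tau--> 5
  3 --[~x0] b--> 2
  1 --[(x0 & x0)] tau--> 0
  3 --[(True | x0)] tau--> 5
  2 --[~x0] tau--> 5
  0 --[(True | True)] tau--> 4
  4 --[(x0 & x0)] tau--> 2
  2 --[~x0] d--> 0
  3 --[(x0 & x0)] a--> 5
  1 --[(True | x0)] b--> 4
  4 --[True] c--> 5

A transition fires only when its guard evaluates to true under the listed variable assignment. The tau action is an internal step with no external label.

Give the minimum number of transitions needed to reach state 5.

BFS to 5:
  depth 0: {0}
  depth 1: {4}
  depth 2: {5}
5 enters at depth 2; path tau·c

Answer: 2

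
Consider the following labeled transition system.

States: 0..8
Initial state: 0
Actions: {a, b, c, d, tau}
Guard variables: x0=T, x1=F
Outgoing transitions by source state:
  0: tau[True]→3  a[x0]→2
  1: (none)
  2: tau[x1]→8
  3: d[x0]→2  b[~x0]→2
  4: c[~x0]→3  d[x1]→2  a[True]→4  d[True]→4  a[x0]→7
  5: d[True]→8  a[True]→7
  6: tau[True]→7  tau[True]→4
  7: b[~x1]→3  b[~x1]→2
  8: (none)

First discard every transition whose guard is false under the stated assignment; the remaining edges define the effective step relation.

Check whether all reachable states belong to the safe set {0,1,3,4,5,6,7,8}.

Answer: INVARIANT VIOLATED at state 2

Working:
Safe = {0,1,3,4,5,6,7,8}
Reachable = {0,2,3}
  0: safe
  2: ✗ unsafe
  3: safe
reach 2 via a — violates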